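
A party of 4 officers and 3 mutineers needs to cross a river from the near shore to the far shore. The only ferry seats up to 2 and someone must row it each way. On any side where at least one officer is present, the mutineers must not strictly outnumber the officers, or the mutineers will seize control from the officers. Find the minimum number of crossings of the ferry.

11

Counting alone: each trip to the far shore takes at most 2 across and each return brings at least 1 back, so after t trips out (and t−1 returns) at most 2t − (t−1) of the 7 are across; that first reaches 7 at t = 6, so at least 11 crossings are needed.
The plan below uses exactly 11 crossings, so it is optimal:
1. 2 mutineers → the far shore.  (the near shore: 4O 1M; the far shore: 0O 2M)
2. 1 mutineer ← the near shore.  (the near shore: 4O 2M; the far shore: 0O 1M)
3. 2 mutineers → the far shore.  (the near shore: 4O 0M; the far shore: 0O 3M)
4. 1 mutineer ← the near shore.  (the near shore: 4O 1M; the far shore: 0O 2M)
5. 2 officers → the far shore.  (the near shore: 2O 1M; the far shore: 2O 2M)
6. 1 mutineer ← the near shore.  (the near shore: 2O 2M; the far shore: 2O 1M)
7. 1 officer and 1 mutineer → the far shore.  (the near shore: 1O 1M; the far shore: 3O 2M)
8. 1 officer ← the near shore.  (the near shore: 2O 1M; the far shore: 2O 2M)
9. 1 officer and 1 mutineer → the far shore.  (the near shore: 1O 0M; the far shore: 3O 3M)
10. 1 mutineer ← the near shore.  (the near shore: 1O 1M; the far shore: 3O 2M)
11. 1 officer and 1 mutineer → the far shore.  (the near shore: 0O 0M; the far shore: 4O 3M)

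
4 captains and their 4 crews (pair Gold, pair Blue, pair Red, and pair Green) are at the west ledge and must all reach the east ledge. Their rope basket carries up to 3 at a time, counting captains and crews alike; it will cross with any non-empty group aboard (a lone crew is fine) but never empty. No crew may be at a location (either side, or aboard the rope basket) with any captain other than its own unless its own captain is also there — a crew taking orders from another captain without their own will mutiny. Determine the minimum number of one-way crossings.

Counting alone: each trip to the east ledge takes at most 3 across and each return brings at least 1 back, so after t trips out (and t−1 returns) at most 3t − (t−1) of the 8 are across; that first reaches 8 at t = 4, so at least 7 crossings are needed.
The safety rule pushes this higher. Following every safe sequence of crossings, the most of the 8 that can be at the east ledge as the rope basket arrives there on crossing 7 is 7 — never all 8.
So no plan with fewer than 9 crossings exists, and this one achieves 9:
1. captain Gold and crew Gold cross → the east ledge.
2. captain Gold crosses ← the west ledge.
3. captain Blue, captain Gold, and crew Blue cross → the east ledge.
4. captain Gold and crew Gold cross ← the west ledge.
5. captain Gold, captain Green, and captain Red cross → the east ledge.
6. crew Blue crosses ← the west ledge.
7. crew Blue and crew Gold cross → the east ledge.
8. crew Gold crosses ← the west ledge.
9. crew Gold, crew Green, and crew Red cross → the east ledge.

9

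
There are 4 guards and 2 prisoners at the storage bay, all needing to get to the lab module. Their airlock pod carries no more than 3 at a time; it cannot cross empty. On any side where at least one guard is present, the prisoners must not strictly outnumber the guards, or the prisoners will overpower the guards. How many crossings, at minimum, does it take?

5

Counting alone: each trip to the lab module takes at most 3 across and each return brings at least 1 back, so after t trips out (and t−1 returns) at most 3t − (t−1) of the 6 are across; that first reaches 6 at t = 3, so at least 5 crossings are needed.
The plan below uses exactly 5 crossings, so it is optimal:
1. 2 prisoners → the lab module.  (the storage bay: 4G 0P; the lab module: 0G 2P)
2. 1 prisoner ← the storage bay.  (the storage bay: 4G 1P; the lab module: 0G 1P)
3. 2 guards and 1 prisoner → the lab module.  (the storage bay: 2G 0P; the lab module: 2G 2P)
4. 1 prisoner ← the storage bay.  (the storage bay: 2G 1P; the lab module: 2G 1P)
5. 2 guards and 1 prisoner → the lab module.  (the storage bay: 0G 0P; the lab module: 4G 2P)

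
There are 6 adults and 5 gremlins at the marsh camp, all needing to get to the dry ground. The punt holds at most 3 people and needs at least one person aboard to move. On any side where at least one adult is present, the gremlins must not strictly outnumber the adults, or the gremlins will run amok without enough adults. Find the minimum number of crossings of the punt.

Counting alone: each trip to the dry ground takes at most 3 across and each return brings at least 1 back, so after t trips out (and t−1 returns) at most 3t − (t−1) of the 11 are across; that first reaches 11 at t = 5, so at least 9 crossings are needed.
The plan below uses exactly 9 crossings, so it is optimal:
1. 3 gremlins → the dry ground.  (the marsh camp: 6A 2G; the dry ground: 0A 3G)
2. 1 gremlin ← the marsh camp.  (the marsh camp: 6A 3G; the dry ground: 0A 2G)
3. 3 adults → the dry ground.  (the marsh camp: 3A 3G; the dry ground: 3A 2G)
4. 1 adult ← the marsh camp.  (the marsh camp: 4A 3G; the dry ground: 2A 2G)
5. 2 adults and 1 gremlin → the dry ground.  (the marsh camp: 2A 2G; the dry ground: 4A 3G)
6. 1 adult ← the marsh camp.  (the marsh camp: 3A 2G; the dry ground: 3A 3G)
7. 2 adults and 1 gremlin → the dry ground.  (the marsh camp: 1A 1G; the dry ground: 5A 4G)
8. 1 adult ← the marsh camp.  (the marsh camp: 2A 1G; the dry ground: 4A 4G)
9. 2 adults and 1 gremlin → the dry ground.  (the marsh camp: 0A 0G; the dry ground: 6A 5G)

9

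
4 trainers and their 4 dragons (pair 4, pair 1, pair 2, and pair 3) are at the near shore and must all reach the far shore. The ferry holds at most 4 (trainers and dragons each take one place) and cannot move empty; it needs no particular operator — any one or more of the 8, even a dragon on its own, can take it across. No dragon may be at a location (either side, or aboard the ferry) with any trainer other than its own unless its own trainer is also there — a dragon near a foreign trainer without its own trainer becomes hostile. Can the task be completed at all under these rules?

Yes

1. dragon 4 and trainer 4 cross → the far shore.
2. trainer 4 crosses ← the near shore.
3. trainer 1, trainer 2, trainer 3, and trainer 4 cross → the far shore.
4. dragon 4 crosses ← the near shore.
5. dragon 1, dragon 2, dragon 3, and dragon 4 cross → the far shore.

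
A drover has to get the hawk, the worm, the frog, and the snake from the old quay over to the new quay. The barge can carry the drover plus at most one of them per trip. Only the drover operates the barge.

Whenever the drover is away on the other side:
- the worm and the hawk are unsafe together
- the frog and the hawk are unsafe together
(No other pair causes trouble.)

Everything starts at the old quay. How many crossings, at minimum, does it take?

Counting alone: the drover can take at most 1 across per trip to the new quay, so moving all 4 needs at least 4 loaded trips out, with a return between consecutive ones — at least 7 crossings.
The safety rule pushes this higher. Following every safe sequence of crossings, the most of the 4 that can be at the new quay as the barge arrives there on crossing 7 is 3 — never all 4.
So no plan with fewer than 9 crossings exists, and this one achieves 9:
1. Drover goes to the new quay with the hawk.
2. Drover goes back to the old quay alone.
3. Drover goes to the new quay with the worm.
4. Drover goes back to the old quay with the hawk.
5. Drover goes to the new quay with the frog.
6. Drover goes back to the old quay alone.
7. Drover goes to the new quay with the snake.
8. Drover goes back to the old quay alone.
9. Drover goes to the new quay with the hawk.

9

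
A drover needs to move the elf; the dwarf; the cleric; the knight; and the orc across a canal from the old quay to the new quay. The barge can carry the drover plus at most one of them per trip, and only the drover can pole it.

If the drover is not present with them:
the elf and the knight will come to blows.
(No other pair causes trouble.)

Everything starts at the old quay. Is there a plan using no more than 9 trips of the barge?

Yes — this plan uses 9 crossings (≤ 9):
1. Drover goes to the new quay with the elf.  [the old quay: the cleric, the dwarf, the knight, the orc | the new quay: the elf]
2. Drover goes back to the old quay alone.  [the old quay: the cleric, the dwarf, the knight, the orc | the new quay: the elf]
3. Drover goes to the new quay with the dwarf.  [the old quay: the cleric, the knight, the orc | the new quay: the dwarf, the elf]
4. Drover goes back to the old quay alone.  [the old quay: the cleric, the knight, the orc | the new quay: the dwarf, the elf]
5. Drover goes to the new quay with the cleric.  [the old quay: the knight, the orc | the new quay: the cleric, the dwarf, the elf]
6. Drover goes back to the old quay alone.  [the old quay: the knight, the orc | the new quay: the cleric, the dwarf, the elf]
7. Drover goes to the new quay with the orc.  [the old quay: the knight | the new quay: the cleric, the dwarf, the elf, the orc]
8. Drover goes back to the old quay alone.  [the old quay: the knight | the new quay: the cleric, the dwarf, the elf, the orc]
9. Drover goes to the new quay with the knight.  [the old quay: — | the new quay: the cleric, the dwarf, the elf, the knight, the orc]

Yes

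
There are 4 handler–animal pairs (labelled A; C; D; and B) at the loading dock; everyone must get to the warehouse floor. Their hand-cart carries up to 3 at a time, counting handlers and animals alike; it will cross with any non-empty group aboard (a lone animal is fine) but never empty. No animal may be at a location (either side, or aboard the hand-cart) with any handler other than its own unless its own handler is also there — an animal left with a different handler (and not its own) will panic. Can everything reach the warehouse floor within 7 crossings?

No

Counting alone: each trip to the warehouse floor takes at most 3 across and each return brings at least 1 back, so after t trips out (and t−1 returns) at most 3t − (t−1) of the 8 are across; that first reaches 8 at t = 4, so at least 7 crossings are needed.
The safety rule pushes this higher. Following every safe sequence of crossings, the most of the 8 that can be at the warehouse floor as the hand-cart arrives there on crossing 7 is 7 — never all 8.
So the move cannot be finished within 7 crossings. (The shortest complete plan takes 9:)
1. animal A and handler A cross → the warehouse floor.
2. handler A crosses ← the loading dock.
3. animal C, handler A, and handler C cross → the warehouse floor.
4. animal A and handler A cross ← the loading dock.
5. handler A, handler B, and handler D cross → the warehouse floor.
6. animal C crosses ← the loading dock.
7. animal A and animal C cross → the warehouse floor.
8. animal A crosses ← the loading dock.
9. animal A, animal B, and animal D cross → the warehouse floor.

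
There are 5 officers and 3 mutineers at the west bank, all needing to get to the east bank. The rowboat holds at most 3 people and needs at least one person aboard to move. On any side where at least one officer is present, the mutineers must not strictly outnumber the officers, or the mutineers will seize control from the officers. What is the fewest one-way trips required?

Counting alone: each trip to the east bank takes at most 3 across and each return brings at least 1 back, so after t trips out (and t−1 returns) at most 3t − (t−1) of the 8 are across; that first reaches 8 at t = 4, so at least 7 crossings are needed.
The plan below uses exactly 7 crossings, so it is optimal:
1. 2 mutineers → the east bank.  (the west bank: 5O 1M; the east bank: 0O 2M)
2. 1 mutineer ← the west bank.  (the west bank: 5O 2M; the east bank: 0O 1M)
3. 2 officers and 1 mutineer → the east bank.  (the west bank: 3O 1M; the east bank: 2O 2M)
4. 1 mutineer ← the west bank.  (the west bank: 3O 2M; the east bank: 2O 1M)
5. 1 officer and 2 mutineers → the east bank.  (the west bank: 2O 0M; the east bank: 3O 3M)
6. 1 mutineer ← the west bank.  (the west bank: 2O 1M; the east bank: 3O 2M)
7. 2 officers and 1 mutineer → the east bank.  (the west bank: 0O 0M; the east bank: 5O 3M)

7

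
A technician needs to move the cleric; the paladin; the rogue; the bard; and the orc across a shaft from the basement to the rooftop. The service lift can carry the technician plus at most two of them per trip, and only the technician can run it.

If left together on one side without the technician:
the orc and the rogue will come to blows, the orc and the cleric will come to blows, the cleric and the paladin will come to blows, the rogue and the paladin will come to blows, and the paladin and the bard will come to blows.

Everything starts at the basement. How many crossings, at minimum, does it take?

Counting alone: the technician can take at most 2 across per trip to the rooftop, so moving all 5 needs at least 3 loaded trips out, with a return between consecutive ones — at least 5 crossings.
The safety rule pushes this higher. Following every safe sequence of crossings, the most of the 5 that can be at the rooftop as the service lift arrives there on crossing 5 is 4 — never all 5.
So no plan with fewer than 7 crossings exists, and this one achieves 7:
1. Technician goes to the rooftop with the orc and the paladin.  [the basement: the bard, the cleric, the rogue | the rooftop: the orc, the paladin]
2. Technician goes back to the basement alone.  [the basement: the bard, the cleric, the rogue | the rooftop: the orc, the paladin]
3. Technician goes to the rooftop with the cleric.  [the basement: the bard, the rogue | the rooftop: the cleric, the orc, the paladin]
4. Technician goes back to the basement with the orc and the paladin.  [the basement: the bard, the orc, the paladin, the rogue | the rooftop: the cleric]
5. Technician goes to the rooftop with the bard and the rogue.  [the basement: the orc, the paladin | the rooftop: the bard, the cleric, the rogue]
6. Technician goes back to the basement alone.  [the basement: the orc, the paladin | the rooftop: the bard, the cleric, the rogue]
7. Technician goes to the rooftop with the orc and the paladin.  [the basement: — | the rooftop: the bard, the cleric, the orc, the paladin, the rogue]

7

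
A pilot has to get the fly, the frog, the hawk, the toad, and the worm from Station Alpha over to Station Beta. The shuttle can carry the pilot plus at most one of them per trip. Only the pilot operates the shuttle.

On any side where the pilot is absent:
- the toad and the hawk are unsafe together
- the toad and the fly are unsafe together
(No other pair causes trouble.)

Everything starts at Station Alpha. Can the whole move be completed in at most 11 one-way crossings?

Yes

Yes — this plan uses 11 crossings (≤ 11):
1. Pilot goes to Station Beta with the toad.  [Station Alpha: the fly, the frog, the hawk, the worm | Station Beta: the toad]
2. Pilot goes back to Station Alpha alone.  [Station Alpha: the fly, the frog, the hawk, the worm | Station Beta: the toad]
3. Pilot goes to Station Beta with the fly.  [Station Alpha: the frog, the hawk, the worm | Station Beta: the fly, the toad]
4. Pilot goes back to Station Alpha with the toad.  [Station Alpha: the frog, the hawk, the toad, the worm | Station Beta: the fly]
5. Pilot goes to Station Beta with the hawk.  [Station Alpha: the frog, the toad, the worm | Station Beta: the fly, the hawk]
6. Pilot goes back to Station Alpha alone.  [Station Alpha: the frog, the toad, the worm | Station Beta: the fly, the hawk]
7. Pilot goes to Station Beta with the frog.  [Station Alpha: the toad, the worm | Station Beta: the fly, the frog, the hawk]
8. Pilot goes back to Station Alpha alone.  [Station Alpha: the toad, the worm | Station Beta: the fly, the frog, the hawk]
9. Pilot goes to Station Beta with the worm.  [Station Alpha: the toad | Station Beta: the fly, the frog, the hawk, the worm]
10. Pilot goes back to Station Alpha alone.  [Station Alpha: the toad | Station Beta: the fly, the frog, the hawk, the worm]
11. Pilot goes to Station Beta with the toad.  [Station Alpha: — | Station Beta: the fly, the frog, the hawk, the toad, the worm]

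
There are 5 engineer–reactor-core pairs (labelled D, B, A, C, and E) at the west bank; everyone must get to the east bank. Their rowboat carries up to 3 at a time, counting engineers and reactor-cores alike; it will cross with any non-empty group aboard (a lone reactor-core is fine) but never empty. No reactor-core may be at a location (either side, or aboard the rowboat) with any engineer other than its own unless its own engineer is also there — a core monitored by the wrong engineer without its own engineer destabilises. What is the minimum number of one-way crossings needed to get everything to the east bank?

Counting alone: each trip to the east bank takes at most 3 across and each return brings at least 1 back, so after t trips out (and t−1 returns) at most 3t − (t−1) of the 10 are across; that first reaches 10 at t = 5, so at least 9 crossings are needed.
The safety rule pushes this higher. Following every safe sequence of crossings, the most of the 10 that can be at the east bank as the rowboat arrives there on crossing 9 is 9 — never all 10.
So no plan with fewer than 11 crossings exists, and this one achieves 11:
1. engineer D and reactor-core D cross → the east bank.
2. engineer D crosses ← the west bank.
3. reactor-core A, reactor-core B, and reactor-core C cross → the east bank.
4. reactor-core D crosses ← the west bank.
5. engineer A, engineer B, and engineer C cross → the east bank.
6. engineer B and reactor-core B cross ← the west bank.
7. engineer B, engineer D, and engineer E cross → the east bank.
8. reactor-core A crosses ← the west bank.
9. reactor-core B and reactor-core D cross → the east bank.
10. reactor-core D crosses ← the west bank.
11. reactor-core A, reactor-core D, and reactor-core E cross → the east bank.

11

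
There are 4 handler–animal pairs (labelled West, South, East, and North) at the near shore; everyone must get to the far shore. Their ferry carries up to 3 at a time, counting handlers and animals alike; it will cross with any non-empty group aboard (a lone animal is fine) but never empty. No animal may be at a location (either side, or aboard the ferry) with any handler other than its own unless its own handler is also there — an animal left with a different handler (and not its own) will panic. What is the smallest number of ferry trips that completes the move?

Counting alone: each trip to the far shore takes at most 3 across and each return brings at least 1 back, so after t trips out (and t−1 returns) at most 3t − (t−1) of the 8 are across; that first reaches 8 at t = 4, so at least 7 crossings are needed.
The safety rule pushes this higher. Following every safe sequence of crossings, the most of the 8 that can be at the far shore as the ferry arrives there on crossing 7 is 7 — never all 8.
So no plan with fewer than 9 crossings exists, and this one achieves 9:
1. animal West and handler West cross → the far shore.
2. handler West crosses ← the near shore.
3. animal South, handler South, and handler West cross → the far shore.
4. animal West and handler West cross ← the near shore.
5. handler East, handler North, and handler West cross → the far shore.
6. animal South crosses ← the near shore.
7. animal South and animal West cross → the far shore.
8. animal West crosses ← the near shore.
9. animal East, animal North, and animal West cross → the far shore.

9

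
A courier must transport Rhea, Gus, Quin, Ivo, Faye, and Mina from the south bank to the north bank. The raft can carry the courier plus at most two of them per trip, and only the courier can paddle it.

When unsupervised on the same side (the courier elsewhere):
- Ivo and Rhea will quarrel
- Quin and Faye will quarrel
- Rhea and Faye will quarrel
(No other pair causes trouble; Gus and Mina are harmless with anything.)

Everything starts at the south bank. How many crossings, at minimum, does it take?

5

Counting alone: the courier can take at most 2 across per trip to the north bank, so moving all 6 needs at least 3 loaded trips out, with a return between consecutive ones — at least 5 crossings.
The plan below uses exactly 5 crossings, so it is optimal:
1. Courier goes to the north bank with Quin and Rhea.  [the south bank: Faye, Gus, Ivo, Mina | the north bank: Quin, Rhea]
2. Courier goes back to the south bank alone.  [the south bank: Faye, Gus, Ivo, Mina | the north bank: Quin, Rhea]
3. Courier goes to the north bank with Gus and Mina.  [the south bank: Faye, Ivo | the north bank: Gus, Mina, Quin, Rhea]
4. Courier goes back to the south bank alone.  [the south bank: Faye, Ivo | the north bank: Gus, Mina, Quin, Rhea]
5. Courier goes to the north bank with Faye and Ivo.  [the south bank: — | the north bank: Faye, Gus, Ivo, Mina, Quin, Rhea]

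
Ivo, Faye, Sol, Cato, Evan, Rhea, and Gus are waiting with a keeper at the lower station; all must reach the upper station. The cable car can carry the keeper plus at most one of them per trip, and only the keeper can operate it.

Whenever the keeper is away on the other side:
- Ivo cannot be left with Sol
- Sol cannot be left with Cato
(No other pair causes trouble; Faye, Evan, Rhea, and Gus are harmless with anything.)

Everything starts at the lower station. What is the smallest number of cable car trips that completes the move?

Counting alone: the keeper can take at most 1 across per trip to the upper station, so moving all 7 needs at least 7 loaded trips out, with a return between consecutive ones — at least 13 crossings.
The safety rule pushes this higher. Following every safe sequence of crossings, the most of the 7 that can be at the upper station as the cable car arrives there on crossing 13 is 6 — never all 7.
So no plan with fewer than 15 crossings exists, and this one achieves 15:
1. Keeper goes to the upper station with Sol.  [the lower station: Cato, Evan, Faye, Gus, Ivo, Rhea | the upper station: Sol]
2. Keeper goes back to the lower station alone.  [the lower station: Cato, Evan, Faye, Gus, Ivo, Rhea | the upper station: Sol]
3. Keeper goes to the upper station with Ivo.  [the lower station: Cato, Evan, Faye, Gus, Rhea | the upper station: Ivo, Sol]
4. Keeper goes back to the lower station with Sol.  [the lower station: Cato, Evan, Faye, Gus, Rhea, Sol | the upper station: Ivo]
5. Keeper goes to the upper station with Cato.  [the lower station: Evan, Faye, Gus, Rhea, Sol | the upper station: Cato, Ivo]
6. Keeper goes back to the lower station alone.  [the lower station: Evan, Faye, Gus, Rhea, Sol | the upper station: Cato, Ivo]
7. Keeper goes to the upper station with Faye.  [the lower station: Evan, Gus, Rhea, Sol | the upper station: Cato, Faye, Ivo]
8. Keeper goes back to the lower station alone.  [the lower station: Evan, Gus, Rhea, Sol | the upper station: Cato, Faye, Ivo]
9. Keeper goes to the upper station with Evan.  [the lower station: Gus, Rhea, Sol | the upper station: Cato, Evan, Faye, Ivo]
10. Keeper goes back to the lower station alone.  [the lower station: Gus, Rhea, Sol | the upper station: Cato, Evan, Faye, Ivo]
11. Keeper goes to the upper station with Rhea.  [the lower station: Gus, Sol | the upper station: Cato, Evan, Faye, Ivo, Rhea]
12. Keeper goes back to the lower station alone.  [the lower station: Gus, Sol | the upper station: Cato, Evan, Faye, Ivo, Rhea]
13. Keeper goes to the upper station with Gus.  [the lower station: Sol | the upper station: Cato, Evan, Faye, Gus, Ivo, Rhea]
14. Keeper goes back to the lower station alone.  [the lower station: Sol | the upper station: Cato, Evan, Faye, Gus, Ivo, Rhea]
15. Keeper goes to the upper station with Sol.  [the lower station: — | the upper station: Cato, Evan, Faye, Gus, Ivo, Rhea, Sol]

15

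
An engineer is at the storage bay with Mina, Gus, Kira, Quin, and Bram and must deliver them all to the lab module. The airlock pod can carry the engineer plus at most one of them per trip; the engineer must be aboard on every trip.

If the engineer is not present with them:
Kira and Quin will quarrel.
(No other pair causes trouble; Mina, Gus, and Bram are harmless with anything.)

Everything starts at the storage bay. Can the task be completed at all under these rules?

Yes

1. Engineer goes to the lab module with Kira.  [the storage bay: Bram, Gus, Mina, Quin | the lab module: Kira]
2. Engineer goes back to the storage bay alone.  [the storage bay: Bram, Gus, Mina, Quin | the lab module: Kira]
3. Engineer goes to the lab module with Mina.  [the storage bay: Bram, Gus, Quin | the lab module: Kira, Mina]
4. Engineer goes back to the storage bay alone.  [the storage bay: Bram, Gus, Quin | the lab module: Kira, Mina]
5. Engineer goes to the lab module with Gus.  [the storage bay: Bram, Quin | the lab module: Gus, Kira, Mina]
6. Engineer goes back to the storage bay alone.  [the storage bay: Bram, Quin | the lab module: Gus, Kira, Mina]
7. Engineer goes to the lab module with Bram.  [the storage bay: Quin | the lab module: Bram, Gus, Kira, Mina]
8. Engineer goes back to the storage bay alone.  [the storage bay: Quin | the lab module: Bram, Gus, Kira, Mina]
9. Engineer goes to the lab module with Quin.  [the storage bay: — | the lab module: Bram, Gus, Kira, Mina, Quin]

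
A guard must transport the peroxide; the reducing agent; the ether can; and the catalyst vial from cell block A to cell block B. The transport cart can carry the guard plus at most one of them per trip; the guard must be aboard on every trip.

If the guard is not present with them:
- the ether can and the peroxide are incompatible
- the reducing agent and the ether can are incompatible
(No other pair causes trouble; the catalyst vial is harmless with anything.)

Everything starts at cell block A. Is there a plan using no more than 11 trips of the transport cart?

Yes

Yes — this plan uses 9 crossings (≤ 11):
1. Guard goes to cell block B with the ether can.
2. Guard goes back to cell block A alone.
3. Guard goes to cell block B with the peroxide.
4. Guard goes back to cell block A with the ether can.
5. Guard goes to cell block B with the reducing agent.
6. Guard goes back to cell block A alone.
7. Guard goes to cell block B with the catalyst vial.
8. Guard goes back to cell block A alone.
9. Guard goes to cell block B with the ether can.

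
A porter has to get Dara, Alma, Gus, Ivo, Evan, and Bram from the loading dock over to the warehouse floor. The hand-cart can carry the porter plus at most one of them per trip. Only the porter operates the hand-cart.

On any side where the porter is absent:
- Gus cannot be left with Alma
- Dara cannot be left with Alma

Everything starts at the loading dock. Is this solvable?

Yes

1. Porter goes to the warehouse floor with Alma.  [the loading dock: Bram, Dara, Evan, Gus, Ivo | the warehouse floor: Alma]
2. Porter goes back to the loading dock alone.  [the loading dock: Bram, Dara, Evan, Gus, Ivo | the warehouse floor: Alma]
3. Porter goes to the warehouse floor with Dara.  [the loading dock: Bram, Evan, Gus, Ivo | the warehouse floor: Alma, Dara]
4. Porter goes back to the loading dock with Alma.  [the loading dock: Alma, Bram, Evan, Gus, Ivo | the warehouse floor: Dara]
5. Porter goes to the warehouse floor with Gus.  [the loading dock: Alma, Bram, Evan, Ivo | the warehouse floor: Dara, Gus]
6. Porter goes back to the loading dock alone.  [the loading dock: Alma, Bram, Evan, Ivo | the warehouse floor: Dara, Gus]
7. Porter goes to the warehouse floor with Ivo.  [the loading dock: Alma, Bram, Evan | the warehouse floor: Dara, Gus, Ivo]
8. Porter goes back to the loading dock alone.  [the loading dock: Alma, Bram, Evan | the warehouse floor: Dara, Gus, Ivo]
9. Porter goes to the warehouse floor with Evan.  [the loading dock: Alma, Bram | the warehouse floor: Dara, Evan, Gus, Ivo]
10. Porter goes back to the loading dock alone.  [the loading dock: Alma, Bram | the warehouse floor: Dara, Evan, Gus, Ivo]
11. Porter goes to the warehouse floor with Bram.  [the loading dock: Alma | the warehouse floor: Bram, Dara, Evan, Gus, Ivo]
12. Porter goes back to the loading dock alone.  [the loading dock: Alma | the warehouse floor: Bram, Dara, Evan, Gus, Ivo]
13. Porter goes to the warehouse floor with Alma.  [the loading dock: — | the warehouse floor: Alma, Bram, Dara, Evan, Gus, Ivo]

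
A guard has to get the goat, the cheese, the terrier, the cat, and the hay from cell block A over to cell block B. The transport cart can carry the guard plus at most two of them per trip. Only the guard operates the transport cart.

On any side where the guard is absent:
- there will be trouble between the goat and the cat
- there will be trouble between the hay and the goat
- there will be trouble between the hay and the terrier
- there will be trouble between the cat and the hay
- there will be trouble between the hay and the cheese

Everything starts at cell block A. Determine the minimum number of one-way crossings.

Counting alone: the guard can take at most 2 across per trip to cell block B, so moving all 5 needs at least 3 loaded trips out, with a return between consecutive ones — at least 5 crossings.
The safety rule pushes this higher. Following every safe sequence of crossings, the most of the 5 that can be at cell block B as the transport cart arrives there on crossing 5 is 4 — never all 5.
So no plan with fewer than 7 crossings exists, and this one achieves 7:
1. Guard goes to cell block B with the goat and the hay.
2. Guard goes back to cell block A with the goat.
3. Guard goes to cell block B with the cheese and the goat.
4. Guard goes back to cell block A with the hay.
5. Guard goes to cell block B with the cat and the terrier.
6. Guard goes back to cell block A with the goat.
7. Guard goes to cell block B with the goat and the hay.

7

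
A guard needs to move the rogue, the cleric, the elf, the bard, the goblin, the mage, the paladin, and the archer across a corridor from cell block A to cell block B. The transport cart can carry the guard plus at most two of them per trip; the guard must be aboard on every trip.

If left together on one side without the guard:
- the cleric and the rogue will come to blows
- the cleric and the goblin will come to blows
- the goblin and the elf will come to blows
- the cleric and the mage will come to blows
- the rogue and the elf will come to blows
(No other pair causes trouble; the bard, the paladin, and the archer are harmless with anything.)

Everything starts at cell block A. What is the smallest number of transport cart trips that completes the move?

Counting alone: the guard can take at most 2 across per trip to cell block B, so moving all 8 needs at least 4 loaded trips out, with a return between consecutive ones — at least 7 crossings.
The safety rule pushes this higher. Following every safe sequence of crossings, the most of the 8 that can be at cell block B as the transport cart arrives there on crossing 7 is 7 — never all 8.
So no plan with fewer than 9 crossings exists, and this one achieves 9:
1. Guard goes to cell block B with the cleric and the elf.  [cell block A: the archer, the bard, the goblin, the mage, the paladin, the rogue | cell block B: the cleric, the elf]
2. Guard goes back to cell block A alone.  [cell block A: the archer, the bard, the goblin, the mage, the paladin, the rogue | cell block B: the cleric, the elf]
3. Guard goes to cell block B with the bard and the rogue.  [cell block A: the archer, the goblin, the mage, the paladin | cell block B: the bard, the cleric, the elf, the rogue]
4. Guard goes back to cell block A with the cleric and the elf.  [cell block A: the archer, the cleric, the elf, the goblin, the mage, the paladin | cell block B: the bard, the rogue]
5. Guard goes to cell block B with the goblin and the mage.  [cell block A: the archer, the cleric, the elf, the paladin | cell block B: the bard, the goblin, the mage, the rogue]
6. Guard goes back to cell block A alone.  [cell block A: the archer, the cleric, the elf, the paladin | cell block B: the bard, the goblin, the mage, the rogue]
7. Guard goes to cell block B with the archer and the paladin.  [cell block A: the cleric, the elf | cell block B: the archer, the bard, the goblin, the mage, the paladin, the rogue]
8. Guard goes back to cell block A alone.  [cell block A: the cleric, the elf | cell block B: the archer, the bard, the goblin, the mage, the paladin, the rogue]
9. Guard goes to cell block B with the cleric and the elf.  [cell block A: — | cell block B: the archer, the bard, the cleric, the elf, the goblin, the mage, the paladin, the rogue]

9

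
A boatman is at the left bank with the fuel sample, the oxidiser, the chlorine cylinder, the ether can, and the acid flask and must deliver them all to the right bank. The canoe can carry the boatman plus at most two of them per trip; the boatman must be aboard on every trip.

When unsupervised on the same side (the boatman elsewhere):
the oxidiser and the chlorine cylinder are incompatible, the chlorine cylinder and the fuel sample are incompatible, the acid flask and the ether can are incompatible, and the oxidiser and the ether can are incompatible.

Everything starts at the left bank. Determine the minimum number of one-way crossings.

7

Counting alone: the boatman can take at most 2 across per trip to the right bank, so moving all 5 needs at least 3 loaded trips out, with a return between consecutive ones — at least 5 crossings.
The safety rule pushes this higher. Following every safe sequence of crossings, the most of the 5 that can be at the right bank as the canoe arrives there on crossing 5 is 4 — never all 5.
So no plan with fewer than 7 crossings exists, and this one achieves 7:
1. Boatman goes to the right bank with the chlorine cylinder and the ether can.
2. Boatman goes back to the left bank alone.
3. Boatman goes to the right bank with the fuel sample.
4. Boatman goes back to the left bank with the chlorine cylinder.
5. Boatman goes to the right bank with the acid flask and the oxidiser.
6. Boatman goes back to the left bank with the ether can.
7. Boatman goes to the right bank with the chlorine cylinder and the ether can.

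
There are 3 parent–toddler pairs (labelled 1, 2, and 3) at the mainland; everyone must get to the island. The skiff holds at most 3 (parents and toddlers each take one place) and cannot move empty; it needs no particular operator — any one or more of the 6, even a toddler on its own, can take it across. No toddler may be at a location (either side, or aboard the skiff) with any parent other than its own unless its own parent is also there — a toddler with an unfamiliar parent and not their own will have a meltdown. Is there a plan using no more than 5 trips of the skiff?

Yes

Yes — this plan uses 5 crossings (≤ 5):
1. parent 1 and toddler 1 cross → the island.
2. parent 1 crosses ← the mainland.
3. parent 1, parent 2, and parent 3 cross → the island.
4. toddler 1 crosses ← the mainland.
5. toddler 1, toddler 2, and toddler 3 cross → the island.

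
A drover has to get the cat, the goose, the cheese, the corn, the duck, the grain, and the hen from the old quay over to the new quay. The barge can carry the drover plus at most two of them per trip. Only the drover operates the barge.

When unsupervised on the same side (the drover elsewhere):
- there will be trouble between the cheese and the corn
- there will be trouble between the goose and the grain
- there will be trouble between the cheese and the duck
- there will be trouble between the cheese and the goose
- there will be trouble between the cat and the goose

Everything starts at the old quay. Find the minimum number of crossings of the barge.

Counting alone: the drover can take at most 2 across per trip to the new quay, so moving all 7 needs at least 4 loaded trips out, with a return between consecutive ones — at least 7 crossings.
The safety rule pushes this higher. Following every safe sequence of crossings, the most of the 7 that can be at the new quay as the barge arrives there on crossing 7 is 6 — never all 7.
So no plan with fewer than 9 crossings exists, and this one achieves 9:
1. Drover goes to the new quay with the cheese and the goose.
2. Drover goes back to the old quay with the goose.
3. Drover goes to the new quay with the cat and the goose.
4. Drover goes back to the old quay with the goose.
5. Drover goes to the new quay with the grain and the hen.
6. Drover goes back to the old quay alone.
7. Drover goes to the new quay with the corn and the duck.
8. Drover goes back to the old quay with the cheese.
9. Drover goes to the new quay with the cheese and the goose.

9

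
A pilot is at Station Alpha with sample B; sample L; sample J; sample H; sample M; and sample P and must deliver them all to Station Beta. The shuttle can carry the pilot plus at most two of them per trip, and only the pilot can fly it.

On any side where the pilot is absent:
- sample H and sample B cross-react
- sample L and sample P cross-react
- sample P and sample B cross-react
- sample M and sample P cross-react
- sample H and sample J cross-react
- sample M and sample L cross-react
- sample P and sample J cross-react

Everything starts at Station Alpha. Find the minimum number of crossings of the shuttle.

Whatever the first load, the items left behind include a forbidden pair without the pilot. No opening move is safe, so no plan exists.

impossible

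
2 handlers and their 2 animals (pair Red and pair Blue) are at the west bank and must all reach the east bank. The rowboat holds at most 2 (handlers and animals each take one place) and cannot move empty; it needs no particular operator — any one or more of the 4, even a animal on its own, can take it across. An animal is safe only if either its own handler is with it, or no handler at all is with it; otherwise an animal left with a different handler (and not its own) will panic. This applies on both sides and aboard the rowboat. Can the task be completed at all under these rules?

Yes

1. animal Red and handler Red cross → the east bank.
2. handler Red crosses ← the west bank.
3. handler Blue and handler Red cross → the east bank.
4. handler Blue crosses ← the west bank.
5. animal Blue and handler Blue cross → the east bank.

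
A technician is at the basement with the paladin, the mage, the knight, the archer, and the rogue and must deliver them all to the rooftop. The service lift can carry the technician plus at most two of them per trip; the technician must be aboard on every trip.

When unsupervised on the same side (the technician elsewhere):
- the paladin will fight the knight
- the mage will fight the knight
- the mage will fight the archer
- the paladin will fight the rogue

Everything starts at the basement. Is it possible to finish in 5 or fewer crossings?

Counting alone: the technician can take at most 2 across per trip to the rooftop, so moving all 5 needs at least 3 loaded trips out, with a return between consecutive ones — at least 5 crossings.
The safety rule pushes this higher. Following every safe sequence of crossings, the most of the 5 that can be at the rooftop as the service lift arrives there on crossing 5 is 4 — never all 5.
So the move cannot be finished within 5 crossings. (The shortest complete plan takes 7:)
1. Technician goes to the rooftop with the mage and the paladin.
2. Technician goes back to the basement alone.
3. Technician goes to the rooftop with the knight.
4. Technician goes back to the basement with the mage and the paladin.
5. Technician goes to the rooftop with the archer and the rogue.
6. Technician goes back to the basement alone.
7. Technician goes to the rooftop with the mage and the paladin.

No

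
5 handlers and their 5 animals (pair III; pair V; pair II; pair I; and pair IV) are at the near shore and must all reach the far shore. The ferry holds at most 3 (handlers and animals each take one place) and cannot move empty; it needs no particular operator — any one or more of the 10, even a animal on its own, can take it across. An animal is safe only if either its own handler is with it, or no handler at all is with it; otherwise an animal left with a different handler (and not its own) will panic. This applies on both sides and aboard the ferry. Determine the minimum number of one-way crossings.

Counting alone: each trip to the far shore takes at most 3 across and each return brings at least 1 back, so after t trips out (and t−1 returns) at most 3t − (t−1) of the 10 are across; that first reaches 10 at t = 5, so at least 9 crossings are needed.
The safety rule pushes this higher. Following every safe sequence of crossings, the most of the 10 that can be at the far shore as the ferry arrives there on crossing 9 is 9 — never all 10.
So no plan with fewer than 11 crossings exists, and this one achieves 11:
1. animal III and handler III cross → the far shore.
2. handler III crosses ← the near shore.
3. animal I, animal II, and animal V cross → the far shore.
4. animal III crosses ← the near shore.
5. handler I, handler II, and handler V cross → the far shore.
6. animal V and handler V cross ← the near shore.
7. handler III, handler IV, and handler V cross → the far shore.
8. animal II crosses ← the near shore.
9. animal III and animal V cross → the far shore.
10. animal III crosses ← the near shore.
11. animal II, animal III, and animal IV cross → the far shore.

11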